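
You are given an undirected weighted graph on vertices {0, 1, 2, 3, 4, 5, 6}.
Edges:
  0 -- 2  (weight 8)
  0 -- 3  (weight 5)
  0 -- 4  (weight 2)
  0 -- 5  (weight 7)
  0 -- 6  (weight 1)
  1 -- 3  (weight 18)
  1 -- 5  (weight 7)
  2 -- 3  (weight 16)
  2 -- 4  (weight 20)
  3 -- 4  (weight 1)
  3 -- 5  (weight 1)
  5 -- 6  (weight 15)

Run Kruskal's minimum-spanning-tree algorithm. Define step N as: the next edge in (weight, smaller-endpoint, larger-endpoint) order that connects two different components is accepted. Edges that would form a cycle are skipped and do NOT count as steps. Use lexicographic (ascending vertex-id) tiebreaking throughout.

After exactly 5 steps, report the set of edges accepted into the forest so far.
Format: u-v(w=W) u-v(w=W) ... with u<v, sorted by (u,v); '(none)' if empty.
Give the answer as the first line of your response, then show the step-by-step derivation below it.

0-4(w=2) 0-6(w=1) 1-5(w=7) 3-4(w=1) 3-5(w=1)

step 1: add edge 0-6 (w=1); MST = {0-6(w=1)}
step 2: add edge 3-4 (w=1); MST = {0-6(w=1) 3-4(w=1)}
step 3: add edge 3-5 (w=1); MST = {0-6(w=1) 3-4(w=1) 3-5(w=1)}
step 4: add edge 0-4 (w=2); MST = {0-4(w=2) 0-6(w=1) 3-4(w=1) 3-5(w=1)}
step 5: add edge 1-5 (w=7); MST = {0-4(w=2) 0-6(w=1) 1-5(w=7) 3-4(w=1) 3-5(w=1)}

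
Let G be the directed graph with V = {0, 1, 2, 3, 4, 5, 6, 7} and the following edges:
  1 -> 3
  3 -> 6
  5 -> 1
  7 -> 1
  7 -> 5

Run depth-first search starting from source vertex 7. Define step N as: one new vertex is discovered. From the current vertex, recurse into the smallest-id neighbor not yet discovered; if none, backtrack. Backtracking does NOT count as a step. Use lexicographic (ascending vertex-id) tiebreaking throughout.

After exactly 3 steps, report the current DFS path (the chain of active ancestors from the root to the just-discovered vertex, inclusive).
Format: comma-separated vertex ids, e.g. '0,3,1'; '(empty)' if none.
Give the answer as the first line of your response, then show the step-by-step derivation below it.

7,1,3

step 1: discover 7; path=7; order=7
step 2: discover 1; path=7>1; order=7,1
step 3: discover 3; path=7>1>3; order=7,1,3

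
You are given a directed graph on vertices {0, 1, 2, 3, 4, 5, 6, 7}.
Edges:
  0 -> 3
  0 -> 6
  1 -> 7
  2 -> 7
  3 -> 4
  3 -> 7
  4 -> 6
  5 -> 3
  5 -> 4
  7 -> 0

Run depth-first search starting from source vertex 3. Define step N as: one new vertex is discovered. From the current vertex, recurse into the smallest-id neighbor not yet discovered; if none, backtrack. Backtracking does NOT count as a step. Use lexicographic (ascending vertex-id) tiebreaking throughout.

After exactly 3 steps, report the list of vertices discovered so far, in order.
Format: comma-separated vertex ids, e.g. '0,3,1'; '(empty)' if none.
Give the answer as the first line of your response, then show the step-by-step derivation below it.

3,4,6

step 1: discover 3; path=3; order=3
step 2: discover 4; path=3>4; order=3,4
step 3: discover 6; path=3>4>6; order=3,4,6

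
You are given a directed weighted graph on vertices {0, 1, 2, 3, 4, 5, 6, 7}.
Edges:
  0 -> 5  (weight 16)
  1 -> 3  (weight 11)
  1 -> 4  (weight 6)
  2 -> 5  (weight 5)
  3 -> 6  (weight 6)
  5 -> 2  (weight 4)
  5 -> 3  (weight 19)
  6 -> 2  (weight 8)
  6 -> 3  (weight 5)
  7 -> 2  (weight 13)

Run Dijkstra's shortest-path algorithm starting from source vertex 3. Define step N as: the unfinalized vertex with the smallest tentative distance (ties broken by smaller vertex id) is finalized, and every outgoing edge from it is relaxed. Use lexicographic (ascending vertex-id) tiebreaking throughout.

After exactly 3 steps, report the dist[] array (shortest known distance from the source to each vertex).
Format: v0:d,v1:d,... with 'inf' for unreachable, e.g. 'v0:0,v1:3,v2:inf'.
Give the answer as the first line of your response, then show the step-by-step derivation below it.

v0:inf,v1:inf,v2:14,v3:0,v4:inf,v5:19,v6:6,v7:inf

step 1: dist = v0:inf,v1:inf,v2:inf,v3:0,v4:inf,v5:inf,v6:6,v7:inf
step 2: dist = v0:inf,v1:inf,v2:14,v3:0,v4:inf,v5:inf,v6:6,v7:inf
step 3: dist = v0:inf,v1:inf,v2:14,v3:0,v4:inf,v5:19,v6:6,v7:inf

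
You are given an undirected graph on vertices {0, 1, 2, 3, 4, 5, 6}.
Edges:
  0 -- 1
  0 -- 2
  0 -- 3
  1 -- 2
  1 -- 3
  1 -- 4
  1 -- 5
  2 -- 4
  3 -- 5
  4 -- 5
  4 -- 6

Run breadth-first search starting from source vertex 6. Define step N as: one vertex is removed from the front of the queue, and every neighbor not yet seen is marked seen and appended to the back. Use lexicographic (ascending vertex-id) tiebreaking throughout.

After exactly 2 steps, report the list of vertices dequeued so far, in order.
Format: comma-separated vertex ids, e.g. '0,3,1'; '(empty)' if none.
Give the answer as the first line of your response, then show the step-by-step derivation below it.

6,4

step 1: dequeue 6; queue=[4]; order=6
step 2: dequeue 4; queue=[1,2,5]; order=6,4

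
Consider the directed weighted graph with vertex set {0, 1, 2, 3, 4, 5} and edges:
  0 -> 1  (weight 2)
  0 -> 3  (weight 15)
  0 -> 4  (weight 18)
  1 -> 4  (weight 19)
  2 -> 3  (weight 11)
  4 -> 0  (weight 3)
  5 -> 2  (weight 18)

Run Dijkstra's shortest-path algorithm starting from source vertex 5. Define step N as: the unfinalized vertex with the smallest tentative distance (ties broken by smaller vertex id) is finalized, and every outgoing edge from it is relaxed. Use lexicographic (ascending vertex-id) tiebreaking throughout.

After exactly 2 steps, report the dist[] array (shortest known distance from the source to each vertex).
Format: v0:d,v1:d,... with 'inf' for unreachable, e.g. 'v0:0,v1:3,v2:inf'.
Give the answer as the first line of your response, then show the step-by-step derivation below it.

v0:inf,v1:inf,v2:18,v3:29,v4:inf,v5:0

step 1: dist = v0:inf,v1:inf,v2:18,v3:inf,v4:inf,v5:0
step 2: dist = v0:inf,v1:inf,v2:18,v3:29,v4:inf,v5:0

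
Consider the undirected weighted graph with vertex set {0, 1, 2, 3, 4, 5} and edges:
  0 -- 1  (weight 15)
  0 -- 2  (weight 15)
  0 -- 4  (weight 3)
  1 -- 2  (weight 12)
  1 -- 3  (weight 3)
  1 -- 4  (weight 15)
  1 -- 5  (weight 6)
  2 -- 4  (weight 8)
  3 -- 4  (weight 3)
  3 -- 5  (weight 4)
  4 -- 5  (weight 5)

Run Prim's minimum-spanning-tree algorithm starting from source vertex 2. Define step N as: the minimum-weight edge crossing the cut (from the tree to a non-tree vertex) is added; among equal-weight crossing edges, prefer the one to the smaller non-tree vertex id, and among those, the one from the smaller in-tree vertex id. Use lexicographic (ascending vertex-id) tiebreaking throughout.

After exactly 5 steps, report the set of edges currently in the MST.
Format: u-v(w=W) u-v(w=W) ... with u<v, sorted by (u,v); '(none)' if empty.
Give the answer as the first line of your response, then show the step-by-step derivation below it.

0-4(w=3) 1-3(w=3) 2-4(w=8) 3-4(w=3) 3-5(w=4)

step 1: add edge 2-4 (w=8); MST = {2-4(w=8)}
step 2: add edge 0-4 (w=3); MST = {0-4(w=3) 2-4(w=8)}
step 3: add edge 3-4 (w=3); MST = {0-4(w=3) 2-4(w=8) 3-4(w=3)}
step 4: add edge 1-3 (w=3); MST = {0-4(w=3) 1-3(w=3) 2-4(w=8) 3-4(w=3)}
step 5: add edge 3-5 (w=4); MST = {0-4(w=3) 1-3(w=3) 2-4(w=8) 3-4(w=3) 3-5(w=4)}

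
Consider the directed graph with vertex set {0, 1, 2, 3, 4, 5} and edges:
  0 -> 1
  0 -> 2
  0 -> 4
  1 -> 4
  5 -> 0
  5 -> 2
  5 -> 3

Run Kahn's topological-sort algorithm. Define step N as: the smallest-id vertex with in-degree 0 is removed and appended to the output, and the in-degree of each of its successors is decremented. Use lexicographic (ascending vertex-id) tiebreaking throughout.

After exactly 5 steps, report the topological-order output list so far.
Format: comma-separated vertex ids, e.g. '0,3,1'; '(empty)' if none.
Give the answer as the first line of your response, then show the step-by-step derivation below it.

5,0,1,2,3

step 1: output 5; order=[5]; indeg=(0,1,1,0,2,0)
step 2: output 0; order=[5,0]; indeg=(0,0,0,0,1,0)
step 3: output 1; order=[5,0,1]; indeg=(0,0,0,0,0,0)
step 4: output 2; order=[5,0,1,2]; indeg=(0,0,0,0,0,0)
step 5: output 3; order=[5,0,1,2,3]; indeg=(0,0,0,0,0,0)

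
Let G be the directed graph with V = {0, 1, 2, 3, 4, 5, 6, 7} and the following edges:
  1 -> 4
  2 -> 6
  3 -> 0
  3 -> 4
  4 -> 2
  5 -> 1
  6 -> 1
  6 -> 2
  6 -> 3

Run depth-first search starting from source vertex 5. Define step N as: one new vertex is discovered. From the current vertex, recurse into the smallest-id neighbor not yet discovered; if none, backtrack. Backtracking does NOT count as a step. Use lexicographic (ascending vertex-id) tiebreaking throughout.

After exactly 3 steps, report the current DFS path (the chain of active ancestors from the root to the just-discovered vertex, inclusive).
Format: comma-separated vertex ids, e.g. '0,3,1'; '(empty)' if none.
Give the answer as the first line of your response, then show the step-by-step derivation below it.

5,1,4

step 1: discover 5; path=5; order=5
step 2: discover 1; path=5>1; order=5,1
step 3: discover 4; path=5>1>4; order=5,1,4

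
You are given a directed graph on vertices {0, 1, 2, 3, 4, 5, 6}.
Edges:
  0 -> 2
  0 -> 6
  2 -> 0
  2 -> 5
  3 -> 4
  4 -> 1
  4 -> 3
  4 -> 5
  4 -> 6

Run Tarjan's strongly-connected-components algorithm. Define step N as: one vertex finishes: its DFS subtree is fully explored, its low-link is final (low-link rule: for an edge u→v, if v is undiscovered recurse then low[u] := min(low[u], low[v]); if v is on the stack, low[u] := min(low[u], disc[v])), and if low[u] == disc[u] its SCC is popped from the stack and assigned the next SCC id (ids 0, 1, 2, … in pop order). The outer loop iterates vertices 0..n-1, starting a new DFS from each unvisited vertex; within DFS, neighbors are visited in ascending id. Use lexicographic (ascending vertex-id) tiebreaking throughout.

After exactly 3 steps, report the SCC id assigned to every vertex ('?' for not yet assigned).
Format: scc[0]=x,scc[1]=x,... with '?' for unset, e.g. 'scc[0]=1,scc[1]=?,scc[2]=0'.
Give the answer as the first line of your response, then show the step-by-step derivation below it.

scc[0]=?,scc[1]=?,scc[2]=?,scc[3]=?,scc[4]=?,scc[5]=0,scc[6]=1

step 1: low=(low[0]=0,low[1]=?,low[2]=0,low[3]=?,low[4]=?,low[5]=2,low[6]=?); scc=(scc[0]=?,scc[1]=?,scc[2]=?,scc[3]=?,scc[4]=?,scc[5]=0,scc[6]=?)
step 2: low=(low[0]=0,low[1]=?,low[2]=0,low[3]=?,low[4]=?,low[5]=2,low[6]=?); scc=(scc[0]=?,scc[1]=?,scc[2]=?,scc[3]=?,scc[4]=?,scc[5]=0,scc[6]=?)
step 3: low=(low[0]=0,low[1]=?,low[2]=0,low[3]=?,low[4]=?,low[5]=2,low[6]=3); scc=(scc[0]=?,scc[1]=?,scc[2]=?,scc[3]=?,scc[4]=?,scc[5]=0,scc[6]=1)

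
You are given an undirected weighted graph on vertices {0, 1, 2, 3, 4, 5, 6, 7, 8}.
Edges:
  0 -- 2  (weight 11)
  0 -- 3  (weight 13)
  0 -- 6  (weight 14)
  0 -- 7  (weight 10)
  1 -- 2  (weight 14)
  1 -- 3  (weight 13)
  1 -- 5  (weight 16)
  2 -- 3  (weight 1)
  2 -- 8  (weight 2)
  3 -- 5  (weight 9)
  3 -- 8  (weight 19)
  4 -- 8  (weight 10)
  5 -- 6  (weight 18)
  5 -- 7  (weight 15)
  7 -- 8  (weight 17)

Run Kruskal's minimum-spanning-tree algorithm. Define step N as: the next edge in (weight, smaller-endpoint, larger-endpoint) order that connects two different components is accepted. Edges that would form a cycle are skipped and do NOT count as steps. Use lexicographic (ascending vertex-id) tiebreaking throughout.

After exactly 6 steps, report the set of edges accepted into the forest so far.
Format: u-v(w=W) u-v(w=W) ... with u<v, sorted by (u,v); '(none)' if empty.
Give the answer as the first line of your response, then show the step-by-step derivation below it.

0-2(w=11) 0-7(w=10) 2-3(w=1) 2-8(w=2) 3-5(w=9) 4-8(w=10)

step 1: add edge 2-3 (w=1); MST = {2-3(w=1)}
step 2: add edge 2-8 (w=2); MST = {2-3(w=1) 2-8(w=2)}
step 3: add edge 3-5 (w=9); MST = {2-3(w=1) 2-8(w=2) 3-5(w=9)}
step 4: add edge 0-7 (w=10); MST = {0-7(w=10) 2-3(w=1) 2-8(w=2) 3-5(w=9)}
step 5: add edge 4-8 (w=10); MST = {0-7(w=10) 2-3(w=1) 2-8(w=2) 3-5(w=9) 4-8(w=10)}
step 6: add edge 0-2 (w=11); MST = {0-2(w=11) 0-7(w=10) 2-3(w=1) 2-8(w=2) 3-5(w=9) 4-8(w=10)}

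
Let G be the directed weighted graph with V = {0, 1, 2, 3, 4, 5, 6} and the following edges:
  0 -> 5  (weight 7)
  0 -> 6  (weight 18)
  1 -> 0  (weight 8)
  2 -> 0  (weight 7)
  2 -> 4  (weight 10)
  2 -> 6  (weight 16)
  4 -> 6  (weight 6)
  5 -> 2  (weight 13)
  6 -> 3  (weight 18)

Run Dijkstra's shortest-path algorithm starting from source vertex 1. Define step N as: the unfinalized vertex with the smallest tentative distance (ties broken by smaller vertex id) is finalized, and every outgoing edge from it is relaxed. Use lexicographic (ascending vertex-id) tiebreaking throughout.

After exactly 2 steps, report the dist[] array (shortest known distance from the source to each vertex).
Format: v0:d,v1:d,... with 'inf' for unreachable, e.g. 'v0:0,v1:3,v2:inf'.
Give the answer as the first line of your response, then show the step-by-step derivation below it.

v0:8,v1:0,v2:inf,v3:inf,v4:inf,v5:15,v6:26

step 1: dist = v0:8,v1:0,v2:inf,v3:inf,v4:inf,v5:inf,v6:inf
step 2: dist = v0:8,v1:0,v2:inf,v3:inf,v4:inf,v5:15,v6:26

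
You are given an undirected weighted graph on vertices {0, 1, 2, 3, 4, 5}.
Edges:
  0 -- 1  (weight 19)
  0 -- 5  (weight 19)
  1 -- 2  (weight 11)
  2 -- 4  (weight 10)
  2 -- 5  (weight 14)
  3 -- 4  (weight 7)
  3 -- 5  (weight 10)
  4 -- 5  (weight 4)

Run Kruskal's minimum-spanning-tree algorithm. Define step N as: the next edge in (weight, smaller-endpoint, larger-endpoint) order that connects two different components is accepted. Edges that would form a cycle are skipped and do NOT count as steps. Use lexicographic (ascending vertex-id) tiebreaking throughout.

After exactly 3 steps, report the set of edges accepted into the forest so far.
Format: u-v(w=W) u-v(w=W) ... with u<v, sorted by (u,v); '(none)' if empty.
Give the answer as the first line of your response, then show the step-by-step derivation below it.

2-4(w=10) 3-4(w=7) 4-5(w=4)

step 1: add edge 4-5 (w=4); MST = {4-5(w=4)}
step 2: add edge 3-4 (w=7); MST = {3-4(w=7) 4-5(w=4)}
step 3: add edge 2-4 (w=10); MST = {2-4(w=10) 3-4(w=7) 4-5(w=4)}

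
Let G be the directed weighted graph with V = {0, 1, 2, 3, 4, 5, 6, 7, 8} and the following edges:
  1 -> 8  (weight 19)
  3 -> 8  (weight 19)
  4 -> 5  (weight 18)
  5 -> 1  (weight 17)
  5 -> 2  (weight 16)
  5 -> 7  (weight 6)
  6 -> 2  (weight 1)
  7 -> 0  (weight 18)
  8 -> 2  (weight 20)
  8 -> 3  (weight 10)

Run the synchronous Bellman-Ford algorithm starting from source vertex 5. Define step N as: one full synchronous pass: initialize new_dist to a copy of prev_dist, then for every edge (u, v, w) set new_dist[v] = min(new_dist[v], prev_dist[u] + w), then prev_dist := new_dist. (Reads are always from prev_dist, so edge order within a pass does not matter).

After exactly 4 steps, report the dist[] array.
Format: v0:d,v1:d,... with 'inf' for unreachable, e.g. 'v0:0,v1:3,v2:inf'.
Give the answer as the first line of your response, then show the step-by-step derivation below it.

v0:24,v1:17,v2:16,v3:46,v4:inf,v5:0,v6:inf,v7:6,v8:36

step 1: dist = v0:inf,v1:17,v2:16,v3:inf,v4:inf,v5:0,v6:inf,v7:6,v8:inf
step 2: dist = v0:24,v1:17,v2:16,v3:inf,v4:inf,v5:0,v6:inf,v7:6,v8:36
step 3: dist = v0:24,v1:17,v2:16,v3:46,v4:inf,v5:0,v6:inf,v7:6,v8:36
step 4: dist = v0:24,v1:17,v2:16,v3:46,v4:inf,v5:0,v6:inf,v7:6,v8:36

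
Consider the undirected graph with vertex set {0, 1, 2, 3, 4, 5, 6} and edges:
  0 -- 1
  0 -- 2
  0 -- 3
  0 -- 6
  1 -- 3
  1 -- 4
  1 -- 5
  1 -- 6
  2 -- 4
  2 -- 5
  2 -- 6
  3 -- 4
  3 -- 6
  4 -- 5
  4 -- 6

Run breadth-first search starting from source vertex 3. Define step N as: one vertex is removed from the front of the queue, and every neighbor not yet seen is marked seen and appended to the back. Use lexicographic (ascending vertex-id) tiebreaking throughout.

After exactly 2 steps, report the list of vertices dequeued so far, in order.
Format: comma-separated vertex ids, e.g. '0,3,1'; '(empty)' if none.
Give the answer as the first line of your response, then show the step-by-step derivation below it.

3,0

step 1: dequeue 3; queue=[0,1,4,6]; order=3
step 2: dequeue 0; queue=[1,4,6,2]; order=3,0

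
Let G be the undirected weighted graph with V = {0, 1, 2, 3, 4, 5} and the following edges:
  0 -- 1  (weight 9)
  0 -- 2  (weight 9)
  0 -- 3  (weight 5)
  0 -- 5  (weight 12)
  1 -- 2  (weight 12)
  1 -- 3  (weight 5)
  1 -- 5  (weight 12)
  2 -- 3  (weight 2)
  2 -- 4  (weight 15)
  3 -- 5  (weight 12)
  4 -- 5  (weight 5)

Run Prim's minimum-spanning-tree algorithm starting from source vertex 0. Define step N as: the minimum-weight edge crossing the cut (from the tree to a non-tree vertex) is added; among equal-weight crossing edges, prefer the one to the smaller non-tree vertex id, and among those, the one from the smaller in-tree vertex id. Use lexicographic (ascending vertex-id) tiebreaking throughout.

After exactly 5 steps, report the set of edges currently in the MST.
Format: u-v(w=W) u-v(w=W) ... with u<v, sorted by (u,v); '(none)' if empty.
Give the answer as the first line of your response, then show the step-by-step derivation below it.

0-3(w=5) 0-5(w=12) 1-3(w=5) 2-3(w=2) 4-5(w=5)

step 1: add edge 0-3 (w=5); MST = {0-3(w=5)}
step 2: add edge 2-3 (w=2); MST = {0-3(w=5) 2-3(w=2)}
step 3: add edge 1-3 (w=5); MST = {0-3(w=5) 1-3(w=5) 2-3(w=2)}
step 4: add edge 0-5 (w=12); MST = {0-3(w=5) 0-5(w=12) 1-3(w=5) 2-3(w=2)}
step 5: add edge 4-5 (w=5); MST = {0-3(w=5) 0-5(w=12) 1-3(w=5) 2-3(w=2) 4-5(w=5)}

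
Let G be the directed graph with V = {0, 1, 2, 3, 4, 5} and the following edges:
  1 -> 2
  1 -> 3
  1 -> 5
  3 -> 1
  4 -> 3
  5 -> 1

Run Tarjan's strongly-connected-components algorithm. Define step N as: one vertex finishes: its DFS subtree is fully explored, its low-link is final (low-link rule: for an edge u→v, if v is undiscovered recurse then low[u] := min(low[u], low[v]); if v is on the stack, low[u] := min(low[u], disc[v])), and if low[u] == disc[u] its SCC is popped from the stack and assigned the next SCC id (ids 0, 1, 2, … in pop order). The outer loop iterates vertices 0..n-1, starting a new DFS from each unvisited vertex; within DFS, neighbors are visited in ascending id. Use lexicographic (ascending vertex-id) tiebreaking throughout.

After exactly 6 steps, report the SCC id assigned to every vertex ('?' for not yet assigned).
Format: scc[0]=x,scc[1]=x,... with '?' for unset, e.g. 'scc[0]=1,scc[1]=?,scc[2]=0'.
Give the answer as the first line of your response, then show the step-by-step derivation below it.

scc[0]=0,scc[1]=2,scc[2]=1,scc[3]=2,scc[4]=3,scc[5]=2

step 1: low=(low[0]=0,low[1]=?,low[2]=?,low[3]=?,low[4]=?,low[5]=?); scc=(scc[0]=0,scc[1]=?,scc[2]=?,scc[3]=?,scc[4]=?,scc[5]=?)
step 2: low=(low[0]=0,low[1]=1,low[2]=2,low[3]=?,low[4]=?,low[5]=?); scc=(scc[0]=0,scc[1]=?,scc[2]=1,scc[3]=?,scc[4]=?,scc[5]=?)
step 3: low=(low[0]=0,low[1]=1,low[2]=2,low[3]=1,low[4]=?,low[5]=?); scc=(scc[0]=0,scc[1]=?,scc[2]=1,scc[3]=?,scc[4]=?,scc[5]=?)
step 4: low=(low[0]=0,low[1]=1,low[2]=2,low[3]=1,low[4]=?,low[5]=1); scc=(scc[0]=0,scc[1]=?,scc[2]=1,scc[3]=?,scc[4]=?,scc[5]=?)
step 5: low=(low[0]=0,low[1]=1,low[2]=2,low[3]=1,low[4]=?,low[5]=1); scc=(scc[0]=0,scc[1]=2,scc[2]=1,scc[3]=2,scc[4]=?,scc[5]=2)
step 6: low=(low[0]=0,low[1]=1,low[2]=2,low[3]=1,low[4]=5,low[5]=1); scc=(scc[0]=0,scc[1]=2,scc[2]=1,scc[3]=2,scc[4]=3,scc[5]=2)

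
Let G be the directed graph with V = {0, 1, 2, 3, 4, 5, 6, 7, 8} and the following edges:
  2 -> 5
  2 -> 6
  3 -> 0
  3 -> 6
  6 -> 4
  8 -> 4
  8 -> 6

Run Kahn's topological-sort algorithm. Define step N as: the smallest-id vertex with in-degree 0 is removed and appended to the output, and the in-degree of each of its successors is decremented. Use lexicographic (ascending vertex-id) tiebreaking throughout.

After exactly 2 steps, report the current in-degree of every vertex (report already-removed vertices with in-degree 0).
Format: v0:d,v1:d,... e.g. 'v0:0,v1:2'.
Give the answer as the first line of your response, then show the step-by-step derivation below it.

v0:1,v1:0,v2:0,v3:0,v4:2,v5:0,v6:2,v7:0,v8:0

step 1: output 1; order=[1]; indeg=(1,0,0,0,2,1,3,0,0)
step 2: output 2; order=[1,2]; indeg=(1,0,0,0,2,0,2,0,0)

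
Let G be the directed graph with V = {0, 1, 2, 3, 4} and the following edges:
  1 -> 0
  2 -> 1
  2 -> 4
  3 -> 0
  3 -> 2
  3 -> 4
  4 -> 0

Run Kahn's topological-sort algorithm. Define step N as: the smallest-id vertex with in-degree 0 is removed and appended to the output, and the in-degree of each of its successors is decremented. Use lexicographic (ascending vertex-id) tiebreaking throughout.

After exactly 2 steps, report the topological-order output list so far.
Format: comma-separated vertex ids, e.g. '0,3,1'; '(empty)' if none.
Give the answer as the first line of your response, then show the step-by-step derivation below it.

3,2

step 1: output 3; order=[3]; indeg=(2,1,0,0,1)
step 2: output 2; order=[3,2]; indeg=(2,0,0,0,0)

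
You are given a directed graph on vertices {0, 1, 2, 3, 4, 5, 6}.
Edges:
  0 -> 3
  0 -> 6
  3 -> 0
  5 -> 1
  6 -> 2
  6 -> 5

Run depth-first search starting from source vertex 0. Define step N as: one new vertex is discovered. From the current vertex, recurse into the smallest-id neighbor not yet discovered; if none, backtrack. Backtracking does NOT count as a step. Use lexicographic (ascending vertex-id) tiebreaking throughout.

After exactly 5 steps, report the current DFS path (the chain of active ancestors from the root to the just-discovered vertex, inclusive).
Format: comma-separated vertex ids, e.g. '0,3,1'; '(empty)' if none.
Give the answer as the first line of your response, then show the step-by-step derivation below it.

0,6,5

step 1: discover 0; path=0; order=0
step 2: discover 3; path=0>3; order=0,3
step 3: discover 6; path=0>6; order=0,3,6
step 4: discover 2; path=0>6>2; order=0,3,6,2
step 5: discover 5; path=0>6>5; order=0,3,6,2,5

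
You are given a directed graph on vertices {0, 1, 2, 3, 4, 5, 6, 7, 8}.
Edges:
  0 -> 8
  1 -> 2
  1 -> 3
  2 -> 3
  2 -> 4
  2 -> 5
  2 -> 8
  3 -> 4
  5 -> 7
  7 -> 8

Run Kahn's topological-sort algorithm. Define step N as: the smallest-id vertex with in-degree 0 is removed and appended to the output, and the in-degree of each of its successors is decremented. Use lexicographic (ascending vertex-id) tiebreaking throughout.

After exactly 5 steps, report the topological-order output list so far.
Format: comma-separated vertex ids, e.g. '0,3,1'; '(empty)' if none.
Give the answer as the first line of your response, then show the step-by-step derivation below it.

0,1,2,3,4

step 1: output 0; order=[0]; indeg=(0,0,1,2,2,1,0,1,2)
step 2: output 1; order=[0,1]; indeg=(0,0,0,1,2,1,0,1,2)
step 3: output 2; order=[0,1,2]; indeg=(0,0,0,0,1,0,0,1,1)
step 4: output 3; order=[0,1,2,3]; indeg=(0,0,0,0,0,0,0,1,1)
step 5: output 4; order=[0,1,2,3,4]; indeg=(0,0,0,0,0,0,0,1,1)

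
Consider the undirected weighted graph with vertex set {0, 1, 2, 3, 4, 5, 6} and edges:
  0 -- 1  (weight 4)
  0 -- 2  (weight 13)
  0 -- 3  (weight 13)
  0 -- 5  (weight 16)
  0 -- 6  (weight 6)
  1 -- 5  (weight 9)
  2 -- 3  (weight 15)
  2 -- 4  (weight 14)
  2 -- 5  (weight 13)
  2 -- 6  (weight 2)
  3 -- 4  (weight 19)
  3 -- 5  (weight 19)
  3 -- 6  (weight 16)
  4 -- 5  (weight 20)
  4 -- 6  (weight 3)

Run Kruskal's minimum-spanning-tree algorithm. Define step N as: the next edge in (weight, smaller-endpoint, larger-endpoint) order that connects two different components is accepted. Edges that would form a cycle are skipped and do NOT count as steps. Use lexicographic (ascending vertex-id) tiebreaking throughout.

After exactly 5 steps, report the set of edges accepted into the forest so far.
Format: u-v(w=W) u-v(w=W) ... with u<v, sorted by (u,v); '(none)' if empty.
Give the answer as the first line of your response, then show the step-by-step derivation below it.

0-1(w=4) 0-6(w=6) 1-5(w=9) 2-6(w=2) 4-6(w=3)

step 1: add edge 2-6 (w=2); MST = {2-6(w=2)}
step 2: add edge 4-6 (w=3); MST = {2-6(w=2) 4-6(w=3)}
step 3: add edge 0-1 (w=4); MST = {0-1(w=4) 2-6(w=2) 4-6(w=3)}
step 4: add edge 0-6 (w=6); MST = {0-1(w=4) 0-6(w=6) 2-6(w=2) 4-6(w=3)}
step 5: add edge 1-5 (w=9); MST = {0-1(w=4) 0-6(w=6) 1-5(w=9) 2-6(w=2) 4-6(w=3)}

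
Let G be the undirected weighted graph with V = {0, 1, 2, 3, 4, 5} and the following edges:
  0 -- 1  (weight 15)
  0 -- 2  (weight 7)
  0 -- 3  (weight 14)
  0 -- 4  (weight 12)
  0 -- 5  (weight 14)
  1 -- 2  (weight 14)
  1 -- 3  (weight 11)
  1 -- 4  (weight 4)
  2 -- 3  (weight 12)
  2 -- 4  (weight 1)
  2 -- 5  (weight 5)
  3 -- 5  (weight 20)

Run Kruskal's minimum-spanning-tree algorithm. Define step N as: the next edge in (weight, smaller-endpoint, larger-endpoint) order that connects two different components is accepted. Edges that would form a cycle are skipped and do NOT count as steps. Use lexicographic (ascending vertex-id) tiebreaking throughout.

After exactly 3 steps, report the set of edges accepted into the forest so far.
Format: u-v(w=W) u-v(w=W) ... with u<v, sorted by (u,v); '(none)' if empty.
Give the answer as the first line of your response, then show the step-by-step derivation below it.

1-4(w=4) 2-4(w=1) 2-5(w=5)

step 1: add edge 2-4 (w=1); MST = {2-4(w=1)}
step 2: add edge 1-4 (w=4); MST = {1-4(w=4) 2-4(w=1)}
step 3: add edge 2-5 (w=5); MST = {1-4(w=4) 2-4(w=1) 2-5(w=5)}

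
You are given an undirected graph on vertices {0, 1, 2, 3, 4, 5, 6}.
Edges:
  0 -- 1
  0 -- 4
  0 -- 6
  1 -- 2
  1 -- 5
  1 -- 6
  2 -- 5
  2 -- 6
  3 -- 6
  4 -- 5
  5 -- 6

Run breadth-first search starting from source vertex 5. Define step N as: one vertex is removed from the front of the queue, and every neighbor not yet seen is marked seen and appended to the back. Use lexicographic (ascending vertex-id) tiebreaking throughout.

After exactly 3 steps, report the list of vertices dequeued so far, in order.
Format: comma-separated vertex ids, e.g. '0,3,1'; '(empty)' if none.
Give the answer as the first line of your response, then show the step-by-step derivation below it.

5,1,2

step 1: dequeue 5; queue=[1,2,4,6]; order=5
step 2: dequeue 1; queue=[2,4,6,0]; order=5,1
step 3: dequeue 2; queue=[4,6,0]; order=5,1,2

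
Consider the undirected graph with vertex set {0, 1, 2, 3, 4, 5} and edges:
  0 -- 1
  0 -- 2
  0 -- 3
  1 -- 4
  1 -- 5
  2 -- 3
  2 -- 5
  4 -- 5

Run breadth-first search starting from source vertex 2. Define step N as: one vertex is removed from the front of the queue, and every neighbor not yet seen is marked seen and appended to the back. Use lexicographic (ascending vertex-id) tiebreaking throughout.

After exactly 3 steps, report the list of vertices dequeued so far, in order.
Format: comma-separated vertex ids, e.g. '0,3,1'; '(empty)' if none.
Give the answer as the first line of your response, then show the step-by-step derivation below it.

2,0,3

step 1: dequeue 2; queue=[0,3,5]; order=2
step 2: dequeue 0; queue=[3,5,1]; order=2,0
step 3: dequeue 3; queue=[5,1]; order=2,0,3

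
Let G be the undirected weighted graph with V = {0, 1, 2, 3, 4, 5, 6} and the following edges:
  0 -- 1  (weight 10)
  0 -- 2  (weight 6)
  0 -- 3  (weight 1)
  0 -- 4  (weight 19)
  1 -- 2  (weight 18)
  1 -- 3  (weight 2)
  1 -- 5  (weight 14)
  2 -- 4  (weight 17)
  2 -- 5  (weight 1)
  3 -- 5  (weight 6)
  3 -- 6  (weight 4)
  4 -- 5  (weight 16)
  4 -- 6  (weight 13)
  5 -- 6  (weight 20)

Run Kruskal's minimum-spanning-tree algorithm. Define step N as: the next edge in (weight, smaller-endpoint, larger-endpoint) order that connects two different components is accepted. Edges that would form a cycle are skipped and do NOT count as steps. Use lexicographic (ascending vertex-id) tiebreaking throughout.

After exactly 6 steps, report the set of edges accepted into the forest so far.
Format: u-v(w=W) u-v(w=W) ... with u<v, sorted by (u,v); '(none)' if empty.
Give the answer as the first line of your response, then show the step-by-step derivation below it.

0-2(w=6) 0-3(w=1) 1-3(w=2) 2-5(w=1) 3-6(w=4) 4-6(w=13)

step 1: add edge 0-3 (w=1); MST = {0-3(w=1)}
step 2: add edge 2-5 (w=1); MST = {0-3(w=1) 2-5(w=1)}
step 3: add edge 1-3 (w=2); MST = {0-3(w=1) 1-3(w=2) 2-5(w=1)}
step 4: add edge 3-6 (w=4); MST = {0-3(w=1) 1-3(w=2) 2-5(w=1) 3-6(w=4)}
step 5: add edge 0-2 (w=6); MST = {0-2(w=6) 0-3(w=1) 1-3(w=2) 2-5(w=1) 3-6(w=4)}
step 6: add edge 4-6 (w=13); MST = {0-2(w=6) 0-3(w=1) 1-3(w=2) 2-5(w=1) 3-6(w=4) 4-6(w=13)}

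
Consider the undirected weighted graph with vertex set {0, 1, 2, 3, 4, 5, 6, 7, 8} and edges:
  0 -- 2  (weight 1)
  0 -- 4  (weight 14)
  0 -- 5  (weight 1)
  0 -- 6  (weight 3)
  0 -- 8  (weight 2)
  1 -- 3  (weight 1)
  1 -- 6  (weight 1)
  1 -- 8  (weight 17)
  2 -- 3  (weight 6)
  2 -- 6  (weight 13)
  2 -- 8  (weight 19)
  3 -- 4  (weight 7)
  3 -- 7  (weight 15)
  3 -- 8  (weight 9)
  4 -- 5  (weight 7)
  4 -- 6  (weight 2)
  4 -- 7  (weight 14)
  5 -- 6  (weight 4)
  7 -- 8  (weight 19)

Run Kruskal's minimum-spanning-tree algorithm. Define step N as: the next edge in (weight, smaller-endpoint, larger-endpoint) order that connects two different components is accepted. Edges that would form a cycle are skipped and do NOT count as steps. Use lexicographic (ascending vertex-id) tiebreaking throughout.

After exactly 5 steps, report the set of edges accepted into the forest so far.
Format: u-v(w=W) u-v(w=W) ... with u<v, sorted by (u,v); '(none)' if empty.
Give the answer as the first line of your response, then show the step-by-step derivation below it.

0-2(w=1) 0-5(w=1) 0-8(w=2) 1-3(w=1) 1-6(w=1)

step 1: add edge 0-2 (w=1); MST = {0-2(w=1)}
step 2: add edge 0-5 (w=1); MST = {0-2(w=1) 0-5(w=1)}
step 3: add edge 1-3 (w=1); MST = {0-2(w=1) 0-5(w=1) 1-3(w=1)}
step 4: add edge 1-6 (w=1); MST = {0-2(w=1) 0-5(w=1) 1-3(w=1) 1-6(w=1)}
step 5: add edge 0-8 (w=2); MST = {0-2(w=1) 0-5(w=1) 0-8(w=2) 1-3(w=1) 1-6(w=1)}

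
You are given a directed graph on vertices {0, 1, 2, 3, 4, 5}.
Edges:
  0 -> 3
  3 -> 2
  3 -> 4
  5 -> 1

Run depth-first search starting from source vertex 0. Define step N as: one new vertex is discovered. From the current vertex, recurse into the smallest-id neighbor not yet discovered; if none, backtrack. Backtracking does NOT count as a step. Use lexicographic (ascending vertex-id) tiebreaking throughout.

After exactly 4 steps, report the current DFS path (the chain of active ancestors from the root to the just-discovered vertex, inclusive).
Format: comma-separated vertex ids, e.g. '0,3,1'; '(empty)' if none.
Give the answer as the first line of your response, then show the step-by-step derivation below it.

0,3,4

step 1: discover 0; path=0; order=0
step 2: discover 3; path=0>3; order=0,3
step 3: discover 2; path=0>3>2; order=0,3,2
step 4: discover 4; path=0>3>4; order=0,3,2,4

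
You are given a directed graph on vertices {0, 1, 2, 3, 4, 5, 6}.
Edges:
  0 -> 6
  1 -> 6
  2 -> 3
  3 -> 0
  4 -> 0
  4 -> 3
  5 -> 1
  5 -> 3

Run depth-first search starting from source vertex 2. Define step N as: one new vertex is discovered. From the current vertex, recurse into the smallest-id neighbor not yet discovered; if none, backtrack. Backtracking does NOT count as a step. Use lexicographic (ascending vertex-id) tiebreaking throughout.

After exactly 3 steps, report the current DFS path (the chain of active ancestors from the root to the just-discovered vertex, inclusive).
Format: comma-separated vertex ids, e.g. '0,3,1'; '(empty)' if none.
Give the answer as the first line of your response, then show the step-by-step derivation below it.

2,3,0

step 1: discover 2; path=2; order=2
step 2: discover 3; path=2>3; order=2,3
step 3: discover 0; path=2>3>0; order=2,3,0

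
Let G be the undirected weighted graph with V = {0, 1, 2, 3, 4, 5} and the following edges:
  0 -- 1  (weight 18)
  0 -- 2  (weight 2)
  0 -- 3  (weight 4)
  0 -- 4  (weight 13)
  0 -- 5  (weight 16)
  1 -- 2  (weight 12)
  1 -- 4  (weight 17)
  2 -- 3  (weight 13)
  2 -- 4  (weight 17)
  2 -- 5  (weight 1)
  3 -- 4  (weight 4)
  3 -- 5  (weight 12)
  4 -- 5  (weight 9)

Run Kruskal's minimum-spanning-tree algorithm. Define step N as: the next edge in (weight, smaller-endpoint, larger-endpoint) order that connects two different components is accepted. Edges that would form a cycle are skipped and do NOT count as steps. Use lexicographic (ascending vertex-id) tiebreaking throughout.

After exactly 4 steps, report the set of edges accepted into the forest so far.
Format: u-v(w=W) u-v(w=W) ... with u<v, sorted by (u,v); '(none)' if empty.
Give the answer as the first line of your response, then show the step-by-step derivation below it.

0-2(w=2) 0-3(w=4) 2-5(w=1) 3-4(w=4)

step 1: add edge 2-5 (w=1); MST = {2-5(w=1)}
step 2: add edge 0-2 (w=2); MST = {0-2(w=2) 2-5(w=1)}
step 3: add edge 0-3 (w=4); MST = {0-2(w=2) 0-3(w=4) 2-5(w=1)}
step 4: add edge 3-4 (w=4); MST = {0-2(w=2) 0-3(w=4) 2-5(w=1) 3-4(w=4)}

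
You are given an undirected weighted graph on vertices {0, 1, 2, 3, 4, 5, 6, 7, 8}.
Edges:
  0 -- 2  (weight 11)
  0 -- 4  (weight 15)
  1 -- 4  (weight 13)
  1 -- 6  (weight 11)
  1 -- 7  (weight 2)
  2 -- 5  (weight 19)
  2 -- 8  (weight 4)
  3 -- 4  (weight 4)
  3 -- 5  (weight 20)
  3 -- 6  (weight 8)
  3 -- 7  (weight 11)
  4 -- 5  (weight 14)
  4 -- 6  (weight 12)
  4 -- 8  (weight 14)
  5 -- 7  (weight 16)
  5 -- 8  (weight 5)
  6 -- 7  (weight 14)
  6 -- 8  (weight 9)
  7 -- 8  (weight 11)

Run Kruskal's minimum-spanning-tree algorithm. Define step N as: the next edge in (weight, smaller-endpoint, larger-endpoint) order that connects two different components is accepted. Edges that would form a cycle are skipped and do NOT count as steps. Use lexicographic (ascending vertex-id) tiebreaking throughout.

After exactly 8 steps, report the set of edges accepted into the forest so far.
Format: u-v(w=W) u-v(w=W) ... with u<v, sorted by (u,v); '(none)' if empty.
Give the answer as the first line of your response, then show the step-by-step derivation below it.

0-2(w=11) 1-6(w=11) 1-7(w=2) 2-8(w=4) 3-4(w=4) 3-6(w=8) 5-8(w=5) 6-8(w=9)

step 1: add edge 1-7 (w=2); MST = {1-7(w=2)}
step 2: add edge 2-8 (w=4); MST = {1-7(w=2) 2-8(w=4)}
step 3: add edge 3-4 (w=4); MST = {1-7(w=2) 2-8(w=4) 3-4(w=4)}
step 4: add edge 5-8 (w=5); MST = {1-7(w=2) 2-8(w=4) 3-4(w=4) 5-8(w=5)}
step 5: add edge 3-6 (w=8); MST = {1-7(w=2) 2-8(w=4) 3-4(w=4) 3-6(w=8) 5-8(w=5)}
step 6: add edge 6-8 (w=9); MST = {1-7(w=2) 2-8(w=4) 3-4(w=4) 3-6(w=8) 5-8(w=5) 6-8(w=9)}
step 7: add edge 0-2 (w=11); MST = {0-2(w=11) 1-7(w=2) 2-8(w=4) 3-4(w=4) 3-6(w=8) 5-8(w=5) 6-8(w=9)}
step 8: add edge 1-6 (w=11); MST = {0-2(w=11) 1-6(w=11) 1-7(w=2) 2-8(w=4) 3-4(w=4) 3-6(w=8) 5-8(w=5) 6-8(w=9)}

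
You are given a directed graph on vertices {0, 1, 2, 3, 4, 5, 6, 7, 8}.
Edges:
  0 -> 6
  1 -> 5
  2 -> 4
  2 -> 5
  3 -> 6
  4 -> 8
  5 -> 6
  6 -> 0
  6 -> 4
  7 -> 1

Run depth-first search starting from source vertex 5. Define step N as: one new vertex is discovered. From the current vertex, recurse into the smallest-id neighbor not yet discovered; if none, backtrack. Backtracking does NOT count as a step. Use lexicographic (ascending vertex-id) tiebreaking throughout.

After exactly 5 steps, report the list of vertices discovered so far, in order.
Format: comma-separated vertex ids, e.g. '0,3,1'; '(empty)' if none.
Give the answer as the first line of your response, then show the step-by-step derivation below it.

5,6,0,4,8

step 1: discover 5; path=5; order=5
step 2: discover 6; path=5>6; order=5,6
step 3: discover 0; path=5>6>0; order=5,6,0
step 4: discover 4; path=5>6>4; order=5,6,0,4
step 5: discover 8; path=5>6>4>8; order=5,6,0,4,8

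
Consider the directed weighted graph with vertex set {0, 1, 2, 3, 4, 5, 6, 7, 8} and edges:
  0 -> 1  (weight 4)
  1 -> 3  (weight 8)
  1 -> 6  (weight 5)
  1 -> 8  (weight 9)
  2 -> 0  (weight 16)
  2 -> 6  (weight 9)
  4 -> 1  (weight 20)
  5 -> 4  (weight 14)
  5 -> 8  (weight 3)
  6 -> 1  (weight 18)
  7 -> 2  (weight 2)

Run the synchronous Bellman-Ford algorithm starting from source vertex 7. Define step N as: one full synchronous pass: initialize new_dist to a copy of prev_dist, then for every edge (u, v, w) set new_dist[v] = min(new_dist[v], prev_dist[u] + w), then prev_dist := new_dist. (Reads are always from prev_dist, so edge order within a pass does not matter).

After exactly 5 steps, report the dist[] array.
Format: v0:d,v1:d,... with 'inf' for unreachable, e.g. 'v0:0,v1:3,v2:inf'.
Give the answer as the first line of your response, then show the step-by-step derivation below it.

v0:18,v1:22,v2:2,v3:30,v4:inf,v5:inf,v6:11,v7:0,v8:31

step 1: dist = v0:inf,v1:inf,v2:2,v3:inf,v4:inf,v5:inf,v6:inf,v7:0,v8:inf
step 2: dist = v0:18,v1:inf,v2:2,v3:inf,v4:inf,v5:inf,v6:11,v7:0,v8:inf
step 3: dist = v0:18,v1:22,v2:2,v3:inf,v4:inf,v5:inf,v6:11,v7:0,v8:inf
step 4: dist = v0:18,v1:22,v2:2,v3:30,v4:inf,v5:inf,v6:11,v7:0,v8:31
step 5: dist = v0:18,v1:22,v2:2,v3:30,v4:inf,v5:inf,v6:11,v7:0,v8:31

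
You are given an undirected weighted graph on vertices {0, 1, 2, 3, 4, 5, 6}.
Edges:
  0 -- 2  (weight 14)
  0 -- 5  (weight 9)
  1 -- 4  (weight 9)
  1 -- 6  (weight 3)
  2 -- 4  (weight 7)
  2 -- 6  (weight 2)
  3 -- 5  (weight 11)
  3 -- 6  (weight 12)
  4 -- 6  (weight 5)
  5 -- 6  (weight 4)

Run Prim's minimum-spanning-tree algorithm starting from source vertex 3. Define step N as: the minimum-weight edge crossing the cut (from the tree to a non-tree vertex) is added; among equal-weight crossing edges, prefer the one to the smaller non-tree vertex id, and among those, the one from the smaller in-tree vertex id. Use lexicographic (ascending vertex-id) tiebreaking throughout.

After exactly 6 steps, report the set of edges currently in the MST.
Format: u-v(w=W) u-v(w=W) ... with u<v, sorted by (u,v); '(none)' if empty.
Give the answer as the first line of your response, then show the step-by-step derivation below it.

0-5(w=9) 1-6(w=3) 2-6(w=2) 3-5(w=11) 4-6(w=5) 5-6(w=4)

step 1: add edge 3-5 (w=11); MST = {3-5(w=11)}
step 2: add edge 5-6 (w=4); MST = {3-5(w=11) 5-6(w=4)}
step 3: add edge 2-6 (w=2); MST = {2-6(w=2) 3-5(w=11) 5-6(w=4)}
step 4: add edge 1-6 (w=3); MST = {1-6(w=3) 2-6(w=2) 3-5(w=11) 5-6(w=4)}
step 5: add edge 4-6 (w=5); MST = {1-6(w=3) 2-6(w=2) 3-5(w=11) 4-6(w=5) 5-6(w=4)}
step 6: add edge 0-5 (w=9); MST = {0-5(w=9) 1-6(w=3) 2-6(w=2) 3-5(w=11) 4-6(w=5) 5-6(w=4)}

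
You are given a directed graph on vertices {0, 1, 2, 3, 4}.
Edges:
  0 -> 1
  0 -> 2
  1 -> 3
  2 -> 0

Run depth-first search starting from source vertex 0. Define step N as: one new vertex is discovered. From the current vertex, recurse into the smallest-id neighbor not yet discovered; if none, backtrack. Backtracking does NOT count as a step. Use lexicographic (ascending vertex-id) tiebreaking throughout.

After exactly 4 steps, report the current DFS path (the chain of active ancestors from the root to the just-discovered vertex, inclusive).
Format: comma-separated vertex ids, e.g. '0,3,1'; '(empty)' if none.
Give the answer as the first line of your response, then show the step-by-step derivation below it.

0,2

step 1: discover 0; path=0; order=0
step 2: discover 1; path=0>1; order=0,1
step 3: discover 3; path=0>1>3; order=0,1,3
step 4: discover 2; path=0>2; order=0,1,3,2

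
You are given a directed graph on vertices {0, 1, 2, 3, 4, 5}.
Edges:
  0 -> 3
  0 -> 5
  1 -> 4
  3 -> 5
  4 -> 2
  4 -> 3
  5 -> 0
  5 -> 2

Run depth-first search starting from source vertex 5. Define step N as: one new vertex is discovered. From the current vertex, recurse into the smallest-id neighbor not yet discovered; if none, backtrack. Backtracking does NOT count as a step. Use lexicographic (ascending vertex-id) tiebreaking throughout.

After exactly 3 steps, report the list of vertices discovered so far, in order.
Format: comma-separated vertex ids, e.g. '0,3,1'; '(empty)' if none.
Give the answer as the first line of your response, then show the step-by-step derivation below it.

5,0,3

step 1: discover 5; path=5; order=5
step 2: discover 0; path=5>0; order=5,0
step 3: discover 3; path=5>0>3; order=5,0,3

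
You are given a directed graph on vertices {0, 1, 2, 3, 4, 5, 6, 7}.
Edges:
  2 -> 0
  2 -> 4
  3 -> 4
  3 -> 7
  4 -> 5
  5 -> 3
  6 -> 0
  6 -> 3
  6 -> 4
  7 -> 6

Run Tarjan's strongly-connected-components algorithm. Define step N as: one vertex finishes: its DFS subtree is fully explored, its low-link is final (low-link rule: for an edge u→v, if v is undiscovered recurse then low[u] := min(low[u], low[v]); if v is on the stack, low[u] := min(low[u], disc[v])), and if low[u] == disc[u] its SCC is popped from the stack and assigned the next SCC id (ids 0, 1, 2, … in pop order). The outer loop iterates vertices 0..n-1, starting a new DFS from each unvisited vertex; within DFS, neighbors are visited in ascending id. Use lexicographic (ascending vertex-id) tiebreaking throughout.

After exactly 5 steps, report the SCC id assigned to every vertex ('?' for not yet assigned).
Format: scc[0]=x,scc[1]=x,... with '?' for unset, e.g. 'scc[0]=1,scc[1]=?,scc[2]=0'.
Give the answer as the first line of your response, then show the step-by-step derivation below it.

scc[0]=0,scc[1]=1,scc[2]=?,scc[3]=?,scc[4]=?,scc[5]=?,scc[6]=?,scc[7]=?

step 1: low=(low[0]=0,low[1]=?,low[2]=?,low[3]=?,low[4]=?,low[5]=?,low[6]=?,low[7]=?); scc=(scc[0]=0,scc[1]=?,scc[2]=?,scc[3]=?,scc[4]=?,scc[5]=?,scc[6]=?,scc[7]=?)
step 2: low=(low[0]=0,low[1]=1,low[2]=?,low[3]=?,low[4]=?,low[5]=?,low[6]=?,low[7]=?); scc=(scc[0]=0,scc[1]=1,scc[2]=?,scc[3]=?,scc[4]=?,scc[5]=?,scc[6]=?,scc[7]=?)
step 3: low=(low[0]=0,low[1]=1,low[2]=2,low[3]=3,low[4]=3,low[5]=4,low[6]=3,low[7]=6); scc=(scc[0]=0,scc[1]=1,scc[2]=?,scc[3]=?,scc[4]=?,scc[5]=?,scc[6]=?,scc[7]=?)
step 4: low=(low[0]=0,low[1]=1,low[2]=2,low[3]=3,low[4]=3,low[5]=4,low[6]=3,low[7]=3); scc=(scc[0]=0,scc[1]=1,scc[2]=?,scc[3]=?,scc[4]=?,scc[5]=?,scc[6]=?,scc[7]=?)
step 5: low=(low[0]=0,low[1]=1,low[2]=2,low[3]=3,low[4]=3,low[5]=4,low[6]=3,low[7]=3); scc=(scc[0]=0,scc[1]=1,scc[2]=?,scc[3]=?,scc[4]=?,scc[5]=?,scc[6]=?,scc[7]=?)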